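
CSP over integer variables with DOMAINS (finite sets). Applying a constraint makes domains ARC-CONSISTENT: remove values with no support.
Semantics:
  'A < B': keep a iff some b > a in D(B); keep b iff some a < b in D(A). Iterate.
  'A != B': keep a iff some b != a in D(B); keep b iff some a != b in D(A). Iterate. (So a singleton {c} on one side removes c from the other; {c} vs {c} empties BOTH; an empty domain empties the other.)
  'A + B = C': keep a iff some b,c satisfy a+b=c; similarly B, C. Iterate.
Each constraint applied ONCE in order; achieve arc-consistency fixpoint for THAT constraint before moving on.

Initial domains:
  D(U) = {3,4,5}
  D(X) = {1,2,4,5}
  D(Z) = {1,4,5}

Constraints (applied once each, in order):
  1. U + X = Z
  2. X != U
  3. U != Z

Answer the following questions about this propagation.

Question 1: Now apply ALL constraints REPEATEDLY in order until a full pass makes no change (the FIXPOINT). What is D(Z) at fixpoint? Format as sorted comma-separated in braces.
Answer: {4,5}

Derivation:
pass 0 (initial): D(Z)={1,4,5}
pass 1: U {3,4,5}->{3,4}; X {1,2,4,5}->{1,2}; Z {1,4,5}->{4,5}
pass 2: no change
Fixpoint after 2 passes: D(Z) = {4,5}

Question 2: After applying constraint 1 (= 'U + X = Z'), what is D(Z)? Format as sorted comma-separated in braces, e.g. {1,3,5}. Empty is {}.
Constraint 1 (U + X = Z) on D(U)={3,4,5} D(X)={1,2,4,5} D(Z)={1,4,5}: U {3,4,5}->{3,4}; X {1,2,4,5}->{1,2}; Z {1,4,5}->{4,5}
So after constraint 1: D(Z) = {4,5}

Answer: {4,5}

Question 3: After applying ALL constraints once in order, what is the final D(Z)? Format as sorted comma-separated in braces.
Answer: {4,5}

Derivation:
Constraint 1 (U + X = Z) on D(U)={3,4,5} D(X)={1,2,4,5} D(Z)={1,4,5}: U {3,4,5}->{3,4}; X {1,2,4,5}->{1,2}; Z {1,4,5}->{4,5}
Constraint 2 (X != U) on D(X)={1,2} D(U)={3,4}: no change
Constraint 3 (U != Z) on D(U)={3,4} D(Z)={4,5}: no change
So after all 3 constraints: D(Z) = {4,5}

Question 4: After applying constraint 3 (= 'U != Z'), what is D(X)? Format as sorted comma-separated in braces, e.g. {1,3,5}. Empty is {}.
Answer: {1,2}

Derivation:
Constraint 1 (U + X = Z) on D(U)={3,4,5} D(X)={1,2,4,5} D(Z)={1,4,5}: U {3,4,5}->{3,4}; X {1,2,4,5}->{1,2}; Z {1,4,5}->{4,5}
Constraint 2 (X != U) on D(X)={1,2} D(U)={3,4}: no change
Constraint 3 (U != Z) on D(U)={3,4} D(Z)={4,5}: no change
So after constraint 3: D(X) = {1,2}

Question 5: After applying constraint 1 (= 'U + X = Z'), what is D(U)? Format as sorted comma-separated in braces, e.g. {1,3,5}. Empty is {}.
Constraint 1 (U + X = Z) on D(U)={3,4,5} D(X)={1,2,4,5} D(Z)={1,4,5}: U {3,4,5}->{3,4}; X {1,2,4,5}->{1,2}; Z {1,4,5}->{4,5}
So after constraint 1: D(U) = {3,4}

Answer: {3,4}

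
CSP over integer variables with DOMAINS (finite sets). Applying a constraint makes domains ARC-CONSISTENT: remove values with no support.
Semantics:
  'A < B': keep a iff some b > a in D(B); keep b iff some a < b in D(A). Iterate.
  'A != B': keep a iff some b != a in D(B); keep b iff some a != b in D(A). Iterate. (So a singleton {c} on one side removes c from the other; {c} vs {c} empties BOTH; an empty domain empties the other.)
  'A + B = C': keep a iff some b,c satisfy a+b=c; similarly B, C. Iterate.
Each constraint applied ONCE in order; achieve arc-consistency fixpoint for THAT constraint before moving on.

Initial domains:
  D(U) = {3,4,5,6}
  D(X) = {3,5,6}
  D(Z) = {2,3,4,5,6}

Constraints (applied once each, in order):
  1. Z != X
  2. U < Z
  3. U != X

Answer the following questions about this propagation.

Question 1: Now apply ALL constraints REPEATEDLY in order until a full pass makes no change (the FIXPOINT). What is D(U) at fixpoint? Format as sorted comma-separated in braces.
pass 0 (initial): D(U)={3,4,5,6}
pass 1: U {3,4,5,6}->{3,4,5}; Z {2,3,4,5,6}->{4,5,6}
pass 2: no change
Fixpoint after 2 passes: D(U) = {3,4,5}

Answer: {3,4,5}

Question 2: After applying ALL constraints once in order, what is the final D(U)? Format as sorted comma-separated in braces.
Answer: {3,4,5}

Derivation:
Constraint 1 (Z != X) on D(Z)={2,3,4,5,6} D(X)={3,5,6}: no change
Constraint 2 (U < Z) on D(U)={3,4,5,6} D(Z)={2,3,4,5,6}: U {3,4,5,6}->{3,4,5}; Z {2,3,4,5,6}->{4,5,6}
Constraint 3 (U != X) on D(U)={3,4,5} D(X)={3,5,6}: no change
So after all 3 constraints: D(U) = {3,4,5}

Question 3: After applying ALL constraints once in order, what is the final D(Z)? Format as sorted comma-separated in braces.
Answer: {4,5,6}

Derivation:
Constraint 1 (Z != X) on D(Z)={2,3,4,5,6} D(X)={3,5,6}: no change
Constraint 2 (U < Z) on D(U)={3,4,5,6} D(Z)={2,3,4,5,6}: U {3,4,5,6}->{3,4,5}; Z {2,3,4,5,6}->{4,5,6}
Constraint 3 (U != X) on D(U)={3,4,5} D(X)={3,5,6}: no change
So after all 3 constraints: D(Z) = {4,5,6}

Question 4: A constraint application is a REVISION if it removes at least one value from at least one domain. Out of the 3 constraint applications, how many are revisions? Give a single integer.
Constraint 1 (Z != X) on D(Z)={2,3,4,5,6} D(X)={3,5,6}: no change => not a revision
Constraint 2 (U < Z) on D(U)={3,4,5,6} D(Z)={2,3,4,5,6}: U {3,4,5,6}->{3,4,5}; Z {2,3,4,5,6}->{4,5,6} => REVISION
Constraint 3 (U != X) on D(U)={3,4,5} D(X)={3,5,6}: no change => not a revision
Total revisions = 1

Answer: 1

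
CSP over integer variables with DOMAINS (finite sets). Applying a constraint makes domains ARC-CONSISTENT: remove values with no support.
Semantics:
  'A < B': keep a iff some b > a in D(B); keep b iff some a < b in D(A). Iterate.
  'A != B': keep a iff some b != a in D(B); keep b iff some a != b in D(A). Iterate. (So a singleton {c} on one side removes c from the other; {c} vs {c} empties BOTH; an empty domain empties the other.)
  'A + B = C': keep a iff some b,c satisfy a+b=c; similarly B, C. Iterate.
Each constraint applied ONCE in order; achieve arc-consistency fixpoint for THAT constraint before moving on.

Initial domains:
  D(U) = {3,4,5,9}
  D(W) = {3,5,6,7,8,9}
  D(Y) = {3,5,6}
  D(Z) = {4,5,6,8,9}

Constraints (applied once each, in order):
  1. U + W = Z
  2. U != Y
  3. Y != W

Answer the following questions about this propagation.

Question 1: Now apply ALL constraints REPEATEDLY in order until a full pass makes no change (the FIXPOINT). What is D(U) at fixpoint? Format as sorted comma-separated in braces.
pass 0 (initial): D(U)={3,4,5,9}
pass 1: U {3,4,5,9}->{3,4,5}; W {3,5,6,7,8,9}->{3,5,6}; Z {4,5,6,8,9}->{6,8,9}
pass 2: no change
Fixpoint after 2 passes: D(U) = {3,4,5}

Answer: {3,4,5}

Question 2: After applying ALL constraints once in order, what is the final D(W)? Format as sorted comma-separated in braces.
Constraint 1 (U + W = Z) on D(U)={3,4,5,9} D(W)={3,5,6,7,8,9} D(Z)={4,5,6,8,9}: U {3,4,5,9}->{3,4,5}; W {3,5,6,7,8,9}->{3,5,6}; Z {4,5,6,8,9}->{6,8,9}
Constraint 2 (U != Y) on D(U)={3,4,5} D(Y)={3,5,6}: no change
Constraint 3 (Y != W) on D(Y)={3,5,6} D(W)={3,5,6}: no change
So after all 3 constraints: D(W) = {3,5,6}

Answer: {3,5,6}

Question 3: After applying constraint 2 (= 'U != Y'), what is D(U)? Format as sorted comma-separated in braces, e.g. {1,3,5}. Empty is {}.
Constraint 1 (U + W = Z) on D(U)={3,4,5,9} D(W)={3,5,6,7,8,9} D(Z)={4,5,6,8,9}: U {3,4,5,9}->{3,4,5}; W {3,5,6,7,8,9}->{3,5,6}; Z {4,5,6,8,9}->{6,8,9}
Constraint 2 (U != Y) on D(U)={3,4,5} D(Y)={3,5,6}: no change
So after constraint 2: D(U) = {3,4,5}

Answer: {3,4,5}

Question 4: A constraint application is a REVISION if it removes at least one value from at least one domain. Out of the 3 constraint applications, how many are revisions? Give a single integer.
Constraint 1 (U + W = Z) on D(U)={3,4,5,9} D(W)={3,5,6,7,8,9} D(Z)={4,5,6,8,9}: U {3,4,5,9}->{3,4,5}; W {3,5,6,7,8,9}->{3,5,6}; Z {4,5,6,8,9}->{6,8,9} => REVISION
Constraint 2 (U != Y) on D(U)={3,4,5} D(Y)={3,5,6}: no change => not a revision
Constraint 3 (Y != W) on D(Y)={3,5,6} D(W)={3,5,6}: no change => not a revision
Total revisions = 1

Answer: 1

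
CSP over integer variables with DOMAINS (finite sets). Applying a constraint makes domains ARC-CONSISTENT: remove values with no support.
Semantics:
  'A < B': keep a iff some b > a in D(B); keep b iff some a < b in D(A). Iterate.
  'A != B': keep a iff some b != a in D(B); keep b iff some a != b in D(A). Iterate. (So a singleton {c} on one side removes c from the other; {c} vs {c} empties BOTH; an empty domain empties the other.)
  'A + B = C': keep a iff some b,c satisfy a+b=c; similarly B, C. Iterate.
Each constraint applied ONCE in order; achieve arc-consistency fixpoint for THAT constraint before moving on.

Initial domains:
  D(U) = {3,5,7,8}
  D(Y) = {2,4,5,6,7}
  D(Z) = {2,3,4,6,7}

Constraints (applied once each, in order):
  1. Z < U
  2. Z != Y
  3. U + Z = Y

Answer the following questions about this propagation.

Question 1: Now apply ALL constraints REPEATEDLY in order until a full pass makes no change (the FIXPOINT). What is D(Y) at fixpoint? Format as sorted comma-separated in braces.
Answer: {5,6,7}

Derivation:
pass 0 (initial): D(Y)={2,4,5,6,7}
pass 1: U {3,5,7,8}->{3,5}; Y {2,4,5,6,7}->{5,6,7}; Z {2,3,4,6,7}->{2,3,4}
pass 2: no change
Fixpoint after 2 passes: D(Y) = {5,6,7}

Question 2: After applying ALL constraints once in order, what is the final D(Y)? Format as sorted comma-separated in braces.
Answer: {5,6,7}

Derivation:
Constraint 1 (Z < U) on D(Z)={2,3,4,6,7} D(U)={3,5,7,8}: no change
Constraint 2 (Z != Y) on D(Z)={2,3,4,6,7} D(Y)={2,4,5,6,7}: no change
Constraint 3 (U + Z = Y) on D(U)={3,5,7,8} D(Z)={2,3,4,6,7} D(Y)={2,4,5,6,7}: U {3,5,7,8}->{3,5}; Z {2,3,4,6,7}->{2,3,4}; Y {2,4,5,6,7}->{5,6,7}
So after all 3 constraints: D(Y) = {5,6,7}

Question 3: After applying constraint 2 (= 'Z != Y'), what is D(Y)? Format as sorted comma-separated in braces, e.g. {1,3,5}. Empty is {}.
Answer: {2,4,5,6,7}

Derivation:
Constraint 1 (Z < U) on D(Z)={2,3,4,6,7} D(U)={3,5,7,8}: no change
Constraint 2 (Z != Y) on D(Z)={2,3,4,6,7} D(Y)={2,4,5,6,7}: no change
So after constraint 2: D(Y) = {2,4,5,6,7}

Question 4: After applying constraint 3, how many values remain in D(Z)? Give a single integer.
Constraint 1 (Z < U) on D(Z)={2,3,4,6,7} D(U)={3,5,7,8}: no change
Constraint 2 (Z != Y) on D(Z)={2,3,4,6,7} D(Y)={2,4,5,6,7}: no change
Constraint 3 (U + Z = Y) on D(U)={3,5,7,8} D(Z)={2,3,4,6,7} D(Y)={2,4,5,6,7}: U {3,5,7,8}->{3,5}; Z {2,3,4,6,7}->{2,3,4}; Y {2,4,5,6,7}->{5,6,7}
So after constraint 3: D(Z)={2,3,4}, size = 3

Answer: 3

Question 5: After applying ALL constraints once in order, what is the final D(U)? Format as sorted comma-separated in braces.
Answer: {3,5}

Derivation:
Constraint 1 (Z < U) on D(Z)={2,3,4,6,7} D(U)={3,5,7,8}: no change
Constraint 2 (Z != Y) on D(Z)={2,3,4,6,7} D(Y)={2,4,5,6,7}: no change
Constraint 3 (U + Z = Y) on D(U)={3,5,7,8} D(Z)={2,3,4,6,7} D(Y)={2,4,5,6,7}: U {3,5,7,8}->{3,5}; Z {2,3,4,6,7}->{2,3,4}; Y {2,4,5,6,7}->{5,6,7}
So after all 3 constraints: D(U) = {3,5}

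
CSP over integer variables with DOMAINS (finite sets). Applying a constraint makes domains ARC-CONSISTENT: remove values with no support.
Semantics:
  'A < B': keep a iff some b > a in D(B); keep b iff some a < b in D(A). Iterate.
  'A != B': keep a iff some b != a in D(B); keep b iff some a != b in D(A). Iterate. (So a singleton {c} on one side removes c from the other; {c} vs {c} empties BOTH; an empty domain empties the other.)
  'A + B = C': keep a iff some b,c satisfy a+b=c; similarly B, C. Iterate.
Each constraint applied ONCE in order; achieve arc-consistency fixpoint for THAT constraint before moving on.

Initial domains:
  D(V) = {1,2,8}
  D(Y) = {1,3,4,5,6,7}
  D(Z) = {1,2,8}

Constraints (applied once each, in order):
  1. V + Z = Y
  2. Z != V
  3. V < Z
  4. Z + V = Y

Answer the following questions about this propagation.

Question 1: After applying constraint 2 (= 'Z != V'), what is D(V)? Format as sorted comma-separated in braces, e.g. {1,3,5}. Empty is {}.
Answer: {1,2}

Derivation:
Constraint 1 (V + Z = Y) on D(V)={1,2,8} D(Z)={1,2,8} D(Y)={1,3,4,5,6,7}: V {1,2,8}->{1,2}; Z {1,2,8}->{1,2}; Y {1,3,4,5,6,7}->{3,4}
Constraint 2 (Z != V) on D(Z)={1,2} D(V)={1,2}: no change
So after constraint 2: D(V) = {1,2}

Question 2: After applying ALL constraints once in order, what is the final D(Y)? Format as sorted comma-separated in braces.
Answer: {3}

Derivation:
Constraint 1 (V + Z = Y) on D(V)={1,2,8} D(Z)={1,2,8} D(Y)={1,3,4,5,6,7}: V {1,2,8}->{1,2}; Z {1,2,8}->{1,2}; Y {1,3,4,5,6,7}->{3,4}
Constraint 2 (Z != V) on D(Z)={1,2} D(V)={1,2}: no change
Constraint 3 (V < Z) on D(V)={1,2} D(Z)={1,2}: V {1,2}->{1}; Z {1,2}->{2}
Constraint 4 (Z + V = Y) on D(Z)={2} D(V)={1} D(Y)={3,4}: Y {3,4}->{3}
So after all 4 constraints: D(Y) = {3}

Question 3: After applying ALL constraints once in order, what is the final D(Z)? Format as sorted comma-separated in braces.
Answer: {2}

Derivation:
Constraint 1 (V + Z = Y) on D(V)={1,2,8} D(Z)={1,2,8} D(Y)={1,3,4,5,6,7}: V {1,2,8}->{1,2}; Z {1,2,8}->{1,2}; Y {1,3,4,5,6,7}->{3,4}
Constraint 2 (Z != V) on D(Z)={1,2} D(V)={1,2}: no change
Constraint 3 (V < Z) on D(V)={1,2} D(Z)={1,2}: V {1,2}->{1}; Z {1,2}->{2}
Constraint 4 (Z + V = Y) on D(Z)={2} D(V)={1} D(Y)={3,4}: Y {3,4}->{3}
So after all 4 constraints: D(Z) = {2}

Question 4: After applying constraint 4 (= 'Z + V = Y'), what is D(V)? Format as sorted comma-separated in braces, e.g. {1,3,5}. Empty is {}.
Constraint 1 (V + Z = Y) on D(V)={1,2,8} D(Z)={1,2,8} D(Y)={1,3,4,5,6,7}: V {1,2,8}->{1,2}; Z {1,2,8}->{1,2}; Y {1,3,4,5,6,7}->{3,4}
Constraint 2 (Z != V) on D(Z)={1,2} D(V)={1,2}: no change
Constraint 3 (V < Z) on D(V)={1,2} D(Z)={1,2}: V {1,2}->{1}; Z {1,2}->{2}
Constraint 4 (Z + V = Y) on D(Z)={2} D(V)={1} D(Y)={3,4}: Y {3,4}->{3}
So after constraint 4: D(V) = {1}

Answer: {1}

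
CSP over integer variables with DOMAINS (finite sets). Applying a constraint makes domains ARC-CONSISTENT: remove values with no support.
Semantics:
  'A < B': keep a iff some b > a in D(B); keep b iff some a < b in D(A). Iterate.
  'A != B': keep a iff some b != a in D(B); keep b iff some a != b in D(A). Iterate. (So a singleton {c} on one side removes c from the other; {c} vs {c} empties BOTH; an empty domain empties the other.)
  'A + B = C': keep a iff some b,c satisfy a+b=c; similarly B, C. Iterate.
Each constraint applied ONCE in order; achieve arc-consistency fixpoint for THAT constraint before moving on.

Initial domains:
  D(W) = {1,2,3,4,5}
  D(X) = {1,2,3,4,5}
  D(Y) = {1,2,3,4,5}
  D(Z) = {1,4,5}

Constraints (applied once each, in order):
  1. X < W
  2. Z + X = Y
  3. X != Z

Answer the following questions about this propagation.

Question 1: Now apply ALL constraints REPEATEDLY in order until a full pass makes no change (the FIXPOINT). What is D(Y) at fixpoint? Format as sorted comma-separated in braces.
pass 0 (initial): D(Y)={1,2,3,4,5}
pass 1: W {1,2,3,4,5}->{2,3,4,5}; X {1,2,3,4,5}->{1,2,3,4}; Y {1,2,3,4,5}->{2,3,4,5}; Z {1,4,5}->{1,4}
pass 2: no change
Fixpoint after 2 passes: D(Y) = {2,3,4,5}

Answer: {2,3,4,5}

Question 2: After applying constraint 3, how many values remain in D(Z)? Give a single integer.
Constraint 1 (X < W) on D(X)={1,2,3,4,5} D(W)={1,2,3,4,5}: X {1,2,3,4,5}->{1,2,3,4}; W {1,2,3,4,5}->{2,3,4,5}
Constraint 2 (Z + X = Y) on D(Z)={1,4,5} D(X)={1,2,3,4} D(Y)={1,2,3,4,5}: Z {1,4,5}->{1,4}; Y {1,2,3,4,5}->{2,3,4,5}
Constraint 3 (X != Z) on D(X)={1,2,3,4} D(Z)={1,4}: no change
So after constraint 3: D(Z)={1,4}, size = 2

Answer: 2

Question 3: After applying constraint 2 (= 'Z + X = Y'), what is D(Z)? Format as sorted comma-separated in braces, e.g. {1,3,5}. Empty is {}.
Answer: {1,4}

Derivation:
Constraint 1 (X < W) on D(X)={1,2,3,4,5} D(W)={1,2,3,4,5}: X {1,2,3,4,5}->{1,2,3,4}; W {1,2,3,4,5}->{2,3,4,5}
Constraint 2 (Z + X = Y) on D(Z)={1,4,5} D(X)={1,2,3,4} D(Y)={1,2,3,4,5}: Z {1,4,5}->{1,4}; Y {1,2,3,4,5}->{2,3,4,5}
So after constraint 2: D(Z) = {1,4}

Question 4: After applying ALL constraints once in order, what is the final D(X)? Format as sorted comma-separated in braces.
Constraint 1 (X < W) on D(X)={1,2,3,4,5} D(W)={1,2,3,4,5}: X {1,2,3,4,5}->{1,2,3,4}; W {1,2,3,4,5}->{2,3,4,5}
Constraint 2 (Z + X = Y) on D(Z)={1,4,5} D(X)={1,2,3,4} D(Y)={1,2,3,4,5}: Z {1,4,5}->{1,4}; Y {1,2,3,4,5}->{2,3,4,5}
Constraint 3 (X != Z) on D(X)={1,2,3,4} D(Z)={1,4}: no change
So after all 3 constraints: D(X) = {1,2,3,4}

Answer: {1,2,3,4}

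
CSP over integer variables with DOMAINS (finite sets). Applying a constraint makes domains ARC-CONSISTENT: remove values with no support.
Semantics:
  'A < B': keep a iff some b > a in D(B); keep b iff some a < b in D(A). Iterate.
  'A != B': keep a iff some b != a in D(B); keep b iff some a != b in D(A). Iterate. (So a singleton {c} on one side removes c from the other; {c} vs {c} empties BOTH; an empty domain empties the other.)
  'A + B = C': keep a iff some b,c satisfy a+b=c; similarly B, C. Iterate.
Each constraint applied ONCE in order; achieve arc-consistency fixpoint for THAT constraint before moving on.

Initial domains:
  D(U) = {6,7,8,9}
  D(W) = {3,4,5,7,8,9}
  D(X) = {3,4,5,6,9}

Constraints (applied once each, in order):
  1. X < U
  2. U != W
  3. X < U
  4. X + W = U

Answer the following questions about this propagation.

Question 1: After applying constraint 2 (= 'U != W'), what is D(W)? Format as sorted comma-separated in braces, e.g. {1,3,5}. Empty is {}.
Answer: {3,4,5,7,8,9}

Derivation:
Constraint 1 (X < U) on D(X)={3,4,5,6,9} D(U)={6,7,8,9}: X {3,4,5,6,9}->{3,4,5,6}
Constraint 2 (U != W) on D(U)={6,7,8,9} D(W)={3,4,5,7,8,9}: no change
So after constraint 2: D(W) = {3,4,5,7,8,9}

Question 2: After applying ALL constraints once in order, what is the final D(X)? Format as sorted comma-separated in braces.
Constraint 1 (X < U) on D(X)={3,4,5,6,9} D(U)={6,7,8,9}: X {3,4,5,6,9}->{3,4,5,6}
Constraint 2 (U != W) on D(U)={6,7,8,9} D(W)={3,4,5,7,8,9}: no change
Constraint 3 (X < U) on D(X)={3,4,5,6} D(U)={6,7,8,9}: no change
Constraint 4 (X + W = U) on D(X)={3,4,5,6} D(W)={3,4,5,7,8,9} D(U)={6,7,8,9}: W {3,4,5,7,8,9}->{3,4,5}
So after all 4 constraints: D(X) = {3,4,5,6}

Answer: {3,4,5,6}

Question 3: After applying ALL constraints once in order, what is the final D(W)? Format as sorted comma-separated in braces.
Constraint 1 (X < U) on D(X)={3,4,5,6,9} D(U)={6,7,8,9}: X {3,4,5,6,9}->{3,4,5,6}
Constraint 2 (U != W) on D(U)={6,7,8,9} D(W)={3,4,5,7,8,9}: no change
Constraint 3 (X < U) on D(X)={3,4,5,6} D(U)={6,7,8,9}: no change
Constraint 4 (X + W = U) on D(X)={3,4,5,6} D(W)={3,4,5,7,8,9} D(U)={6,7,8,9}: W {3,4,5,7,8,9}->{3,4,5}
So after all 4 constraints: D(W) = {3,4,5}

Answer: {3,4,5}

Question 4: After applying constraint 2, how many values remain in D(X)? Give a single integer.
Constraint 1 (X < U) on D(X)={3,4,5,6,9} D(U)={6,7,8,9}: X {3,4,5,6,9}->{3,4,5,6}
Constraint 2 (U != W) on D(U)={6,7,8,9} D(W)={3,4,5,7,8,9}: no change
So after constraint 2: D(X)={3,4,5,6}, size = 4

Answer: 4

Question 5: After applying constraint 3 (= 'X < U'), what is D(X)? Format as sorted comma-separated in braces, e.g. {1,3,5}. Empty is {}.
Answer: {3,4,5,6}

Derivation:
Constraint 1 (X < U) on D(X)={3,4,5,6,9} D(U)={6,7,8,9}: X {3,4,5,6,9}->{3,4,5,6}
Constraint 2 (U != W) on D(U)={6,7,8,9} D(W)={3,4,5,7,8,9}: no change
Constraint 3 (X < U) on D(X)={3,4,5,6} D(U)={6,7,8,9}: no change
So after constraint 3: D(X) = {3,4,5,6}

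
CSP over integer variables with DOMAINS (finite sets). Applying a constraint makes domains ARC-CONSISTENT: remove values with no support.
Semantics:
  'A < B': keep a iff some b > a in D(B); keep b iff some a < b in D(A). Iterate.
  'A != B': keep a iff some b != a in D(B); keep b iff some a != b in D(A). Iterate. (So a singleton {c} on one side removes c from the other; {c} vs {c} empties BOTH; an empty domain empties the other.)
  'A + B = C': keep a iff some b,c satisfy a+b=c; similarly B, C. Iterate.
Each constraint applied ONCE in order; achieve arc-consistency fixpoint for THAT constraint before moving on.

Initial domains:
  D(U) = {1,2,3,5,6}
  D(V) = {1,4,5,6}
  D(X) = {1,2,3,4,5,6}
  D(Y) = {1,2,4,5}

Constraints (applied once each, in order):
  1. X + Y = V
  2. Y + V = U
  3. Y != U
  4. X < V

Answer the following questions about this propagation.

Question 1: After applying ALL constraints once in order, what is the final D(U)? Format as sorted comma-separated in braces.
Constraint 1 (X + Y = V) on D(X)={1,2,3,4,5,6} D(Y)={1,2,4,5} D(V)={1,4,5,6}: X {1,2,3,4,5,6}->{1,2,3,4,5}; V {1,4,5,6}->{4,5,6}
Constraint 2 (Y + V = U) on D(Y)={1,2,4,5} D(V)={4,5,6} D(U)={1,2,3,5,6}: Y {1,2,4,5}->{1,2}; V {4,5,6}->{4,5}; U {1,2,3,5,6}->{5,6}
Constraint 3 (Y != U) on D(Y)={1,2} D(U)={5,6}: no change
Constraint 4 (X < V) on D(X)={1,2,3,4,5} D(V)={4,5}: X {1,2,3,4,5}->{1,2,3,4}
So after all 4 constraints: D(U) = {5,6}

Answer: {5,6}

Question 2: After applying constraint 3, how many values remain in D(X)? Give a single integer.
Answer: 5

Derivation:
Constraint 1 (X + Y = V) on D(X)={1,2,3,4,5,6} D(Y)={1,2,4,5} D(V)={1,4,5,6}: X {1,2,3,4,5,6}->{1,2,3,4,5}; V {1,4,5,6}->{4,5,6}
Constraint 2 (Y + V = U) on D(Y)={1,2,4,5} D(V)={4,5,6} D(U)={1,2,3,5,6}: Y {1,2,4,5}->{1,2}; V {4,5,6}->{4,5}; U {1,2,3,5,6}->{5,6}
Constraint 3 (Y != U) on D(Y)={1,2} D(U)={5,6}: no change
So after constraint 3: D(X)={1,2,3,4,5}, size = 5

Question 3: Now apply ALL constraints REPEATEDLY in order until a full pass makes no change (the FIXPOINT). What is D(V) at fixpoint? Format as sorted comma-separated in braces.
Answer: {4,5}

Derivation:
pass 0 (initial): D(V)={1,4,5,6}
pass 1: U {1,2,3,5,6}->{5,6}; V {1,4,5,6}->{4,5}; X {1,2,3,4,5,6}->{1,2,3,4}; Y {1,2,4,5}->{1,2}
pass 2: X {1,2,3,4}->{2,3,4}
pass 3: no change
Fixpoint after 3 passes: D(V) = {4,5}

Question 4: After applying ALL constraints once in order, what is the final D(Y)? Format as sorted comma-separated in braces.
Answer: {1,2}

Derivation:
Constraint 1 (X + Y = V) on D(X)={1,2,3,4,5,6} D(Y)={1,2,4,5} D(V)={1,4,5,6}: X {1,2,3,4,5,6}->{1,2,3,4,5}; V {1,4,5,6}->{4,5,6}
Constraint 2 (Y + V = U) on D(Y)={1,2,4,5} D(V)={4,5,6} D(U)={1,2,3,5,6}: Y {1,2,4,5}->{1,2}; V {4,5,6}->{4,5}; U {1,2,3,5,6}->{5,6}
Constraint 3 (Y != U) on D(Y)={1,2} D(U)={5,6}: no change
Constraint 4 (X < V) on D(X)={1,2,3,4,5} D(V)={4,5}: X {1,2,3,4,5}->{1,2,3,4}
So after all 4 constraints: D(Y) = {1,2}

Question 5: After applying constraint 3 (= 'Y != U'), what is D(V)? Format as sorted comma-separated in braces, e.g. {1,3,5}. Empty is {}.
Constraint 1 (X + Y = V) on D(X)={1,2,3,4,5,6} D(Y)={1,2,4,5} D(V)={1,4,5,6}: X {1,2,3,4,5,6}->{1,2,3,4,5}; V {1,4,5,6}->{4,5,6}
Constraint 2 (Y + V = U) on D(Y)={1,2,4,5} D(V)={4,5,6} D(U)={1,2,3,5,6}: Y {1,2,4,5}->{1,2}; V {4,5,6}->{4,5}; U {1,2,3,5,6}->{5,6}
Constraint 3 (Y != U) on D(Y)={1,2} D(U)={5,6}: no change
So after constraint 3: D(V) = {4,5}

Answer: {4,5}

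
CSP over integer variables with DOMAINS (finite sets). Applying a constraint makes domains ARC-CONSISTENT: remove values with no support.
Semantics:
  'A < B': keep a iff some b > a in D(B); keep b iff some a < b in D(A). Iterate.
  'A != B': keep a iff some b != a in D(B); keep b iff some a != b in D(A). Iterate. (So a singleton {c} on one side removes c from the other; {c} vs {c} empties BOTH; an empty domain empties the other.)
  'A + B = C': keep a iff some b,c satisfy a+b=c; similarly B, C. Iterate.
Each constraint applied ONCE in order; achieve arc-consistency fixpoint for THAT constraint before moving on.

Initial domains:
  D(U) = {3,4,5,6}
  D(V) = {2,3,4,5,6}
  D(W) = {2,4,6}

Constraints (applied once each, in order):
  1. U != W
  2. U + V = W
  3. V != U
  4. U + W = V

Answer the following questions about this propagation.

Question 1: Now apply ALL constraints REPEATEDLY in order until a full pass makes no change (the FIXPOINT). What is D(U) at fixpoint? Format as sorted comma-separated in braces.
Answer: {}

Derivation:
pass 0 (initial): D(U)={3,4,5,6}
pass 1: U {3,4,5,6}->{}; V {2,3,4,5,6}->{}; W {2,4,6}->{}
pass 2: no change
Fixpoint after 2 passes: D(U) = {}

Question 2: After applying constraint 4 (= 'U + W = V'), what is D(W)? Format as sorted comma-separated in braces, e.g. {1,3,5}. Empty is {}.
Constraint 1 (U != W) on D(U)={3,4,5,6} D(W)={2,4,6}: no change
Constraint 2 (U + V = W) on D(U)={3,4,5,6} D(V)={2,3,4,5,6} D(W)={2,4,6}: U {3,4,5,6}->{3,4}; V {2,3,4,5,6}->{2,3}; W {2,4,6}->{6}
Constraint 3 (V != U) on D(V)={2,3} D(U)={3,4}: no change
Constraint 4 (U + W = V) on D(U)={3,4} D(W)={6} D(V)={2,3}: U {3,4}->{}; W {6}->{}; V {2,3}->{}
So after constraint 4: D(W) = {}

Answer: {}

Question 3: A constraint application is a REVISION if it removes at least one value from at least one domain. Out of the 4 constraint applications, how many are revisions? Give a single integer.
Answer: 2

Derivation:
Constraint 1 (U != W) on D(U)={3,4,5,6} D(W)={2,4,6}: no change => not a revision
Constraint 2 (U + V = W) on D(U)={3,4,5,6} D(V)={2,3,4,5,6} D(W)={2,4,6}: U {3,4,5,6}->{3,4}; V {2,3,4,5,6}->{2,3}; W {2,4,6}->{6} => REVISION
Constraint 3 (V != U) on D(V)={2,3} D(U)={3,4}: no change => not a revision
Constraint 4 (U + W = V) on D(U)={3,4} D(W)={6} D(V)={2,3}: U {3,4}->{}; W {6}->{}; V {2,3}->{} => REVISION
Total revisions = 2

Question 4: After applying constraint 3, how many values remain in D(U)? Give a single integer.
Constraint 1 (U != W) on D(U)={3,4,5,6} D(W)={2,4,6}: no change
Constraint 2 (U + V = W) on D(U)={3,4,5,6} D(V)={2,3,4,5,6} D(W)={2,4,6}: U {3,4,5,6}->{3,4}; V {2,3,4,5,6}->{2,3}; W {2,4,6}->{6}
Constraint 3 (V != U) on D(V)={2,3} D(U)={3,4}: no change
So after constraint 3: D(U)={3,4}, size = 2

Answer: 2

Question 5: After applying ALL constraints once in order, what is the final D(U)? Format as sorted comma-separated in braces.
Answer: {}

Derivation:
Constraint 1 (U != W) on D(U)={3,4,5,6} D(W)={2,4,6}: no change
Constraint 2 (U + V = W) on D(U)={3,4,5,6} D(V)={2,3,4,5,6} D(W)={2,4,6}: U {3,4,5,6}->{3,4}; V {2,3,4,5,6}->{2,3}; W {2,4,6}->{6}
Constraint 3 (V != U) on D(V)={2,3} D(U)={3,4}: no change
Constraint 4 (U + W = V) on D(U)={3,4} D(W)={6} D(V)={2,3}: U {3,4}->{}; W {6}->{}; V {2,3}->{}
So after all 4 constraints: D(U) = {}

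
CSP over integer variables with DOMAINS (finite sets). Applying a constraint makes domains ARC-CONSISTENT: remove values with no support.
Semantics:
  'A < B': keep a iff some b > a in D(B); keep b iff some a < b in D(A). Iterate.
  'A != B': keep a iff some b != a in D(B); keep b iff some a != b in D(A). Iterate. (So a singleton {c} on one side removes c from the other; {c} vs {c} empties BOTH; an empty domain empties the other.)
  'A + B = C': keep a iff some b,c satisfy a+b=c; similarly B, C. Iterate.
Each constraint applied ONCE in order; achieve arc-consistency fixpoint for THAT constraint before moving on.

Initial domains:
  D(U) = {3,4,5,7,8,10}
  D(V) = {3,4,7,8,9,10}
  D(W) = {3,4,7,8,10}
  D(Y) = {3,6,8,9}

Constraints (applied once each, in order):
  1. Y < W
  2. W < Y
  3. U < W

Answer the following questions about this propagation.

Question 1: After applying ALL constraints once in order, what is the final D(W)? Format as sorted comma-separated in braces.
Answer: {4,7,8}

Derivation:
Constraint 1 (Y < W) on D(Y)={3,6,8,9} D(W)={3,4,7,8,10}: W {3,4,7,8,10}->{4,7,8,10}
Constraint 2 (W < Y) on D(W)={4,7,8,10} D(Y)={3,6,8,9}: W {4,7,8,10}->{4,7,8}; Y {3,6,8,9}->{6,8,9}
Constraint 3 (U < W) on D(U)={3,4,5,7,8,10} D(W)={4,7,8}: U {3,4,5,7,8,10}->{3,4,5,7}
So after all 3 constraints: D(W) = {4,7,8}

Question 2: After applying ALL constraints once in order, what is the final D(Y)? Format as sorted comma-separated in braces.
Answer: {6,8,9}

Derivation:
Constraint 1 (Y < W) on D(Y)={3,6,8,9} D(W)={3,4,7,8,10}: W {3,4,7,8,10}->{4,7,8,10}
Constraint 2 (W < Y) on D(W)={4,7,8,10} D(Y)={3,6,8,9}: W {4,7,8,10}->{4,7,8}; Y {3,6,8,9}->{6,8,9}
Constraint 3 (U < W) on D(U)={3,4,5,7,8,10} D(W)={4,7,8}: U {3,4,5,7,8,10}->{3,4,5,7}
So after all 3 constraints: D(Y) = {6,8,9}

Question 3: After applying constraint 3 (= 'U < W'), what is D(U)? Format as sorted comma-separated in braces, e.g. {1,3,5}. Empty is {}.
Constraint 1 (Y < W) on D(Y)={3,6,8,9} D(W)={3,4,7,8,10}: W {3,4,7,8,10}->{4,7,8,10}
Constraint 2 (W < Y) on D(W)={4,7,8,10} D(Y)={3,6,8,9}: W {4,7,8,10}->{4,7,8}; Y {3,6,8,9}->{6,8,9}
Constraint 3 (U < W) on D(U)={3,4,5,7,8,10} D(W)={4,7,8}: U {3,4,5,7,8,10}->{3,4,5,7}
So after constraint 3: D(U) = {3,4,5,7}

Answer: {3,4,5,7}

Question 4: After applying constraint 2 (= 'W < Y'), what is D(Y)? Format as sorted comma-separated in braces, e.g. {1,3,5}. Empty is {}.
Constraint 1 (Y < W) on D(Y)={3,6,8,9} D(W)={3,4,7,8,10}: W {3,4,7,8,10}->{4,7,8,10}
Constraint 2 (W < Y) on D(W)={4,7,8,10} D(Y)={3,6,8,9}: W {4,7,8,10}->{4,7,8}; Y {3,6,8,9}->{6,8,9}
So after constraint 2: D(Y) = {6,8,9}

Answer: {6,8,9}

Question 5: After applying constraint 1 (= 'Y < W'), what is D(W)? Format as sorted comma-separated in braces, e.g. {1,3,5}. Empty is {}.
Answer: {4,7,8,10}

Derivation:
Constraint 1 (Y < W) on D(Y)={3,6,8,9} D(W)={3,4,7,8,10}: W {3,4,7,8,10}->{4,7,8,10}
So after constraint 1: D(W) = {4,7,8,10}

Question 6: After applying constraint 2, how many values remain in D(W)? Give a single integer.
Constraint 1 (Y < W) on D(Y)={3,6,8,9} D(W)={3,4,7,8,10}: W {3,4,7,8,10}->{4,7,8,10}
Constraint 2 (W < Y) on D(W)={4,7,8,10} D(Y)={3,6,8,9}: W {4,7,8,10}->{4,7,8}; Y {3,6,8,9}->{6,8,9}
So after constraint 2: D(W)={4,7,8}, size = 3

Answer: 3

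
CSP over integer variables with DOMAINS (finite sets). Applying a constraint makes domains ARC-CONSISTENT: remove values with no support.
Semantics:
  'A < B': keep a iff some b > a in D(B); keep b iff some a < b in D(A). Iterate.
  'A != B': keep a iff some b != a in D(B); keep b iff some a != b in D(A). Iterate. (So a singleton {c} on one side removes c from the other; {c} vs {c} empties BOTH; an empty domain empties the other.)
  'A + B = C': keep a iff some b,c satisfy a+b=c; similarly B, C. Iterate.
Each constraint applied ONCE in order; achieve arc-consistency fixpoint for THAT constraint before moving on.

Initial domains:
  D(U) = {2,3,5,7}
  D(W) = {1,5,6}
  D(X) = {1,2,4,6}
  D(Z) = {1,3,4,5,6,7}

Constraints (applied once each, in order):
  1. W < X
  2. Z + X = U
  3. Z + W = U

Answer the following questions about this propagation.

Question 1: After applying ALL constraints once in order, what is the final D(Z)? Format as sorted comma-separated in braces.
Answer: {}

Derivation:
Constraint 1 (W < X) on D(W)={1,5,6} D(X)={1,2,4,6}: W {1,5,6}->{1,5}; X {1,2,4,6}->{2,4,6}
Constraint 2 (Z + X = U) on D(Z)={1,3,4,5,6,7} D(X)={2,4,6} D(U)={2,3,5,7}: Z {1,3,4,5,6,7}->{1,3,5}; U {2,3,5,7}->{3,5,7}
Constraint 3 (Z + W = U) on D(Z)={1,3,5} D(W)={1,5} D(U)={3,5,7}: Z {1,3,5}->{}; W {1,5}->{}; U {3,5,7}->{}
So after all 3 constraints: D(Z) = {}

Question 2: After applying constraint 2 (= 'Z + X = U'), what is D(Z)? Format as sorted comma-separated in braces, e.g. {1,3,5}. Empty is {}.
Answer: {1,3,5}

Derivation:
Constraint 1 (W < X) on D(W)={1,5,6} D(X)={1,2,4,6}: W {1,5,6}->{1,5}; X {1,2,4,6}->{2,4,6}
Constraint 2 (Z + X = U) on D(Z)={1,3,4,5,6,7} D(X)={2,4,6} D(U)={2,3,5,7}: Z {1,3,4,5,6,7}->{1,3,5}; U {2,3,5,7}->{3,5,7}
So after constraint 2: D(Z) = {1,3,5}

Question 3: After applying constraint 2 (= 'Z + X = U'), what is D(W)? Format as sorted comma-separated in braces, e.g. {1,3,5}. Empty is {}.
Answer: {1,5}

Derivation:
Constraint 1 (W < X) on D(W)={1,5,6} D(X)={1,2,4,6}: W {1,5,6}->{1,5}; X {1,2,4,6}->{2,4,6}
Constraint 2 (Z + X = U) on D(Z)={1,3,4,5,6,7} D(X)={2,4,6} D(U)={2,3,5,7}: Z {1,3,4,5,6,7}->{1,3,5}; U {2,3,5,7}->{3,5,7}
So after constraint 2: D(W) = {1,5}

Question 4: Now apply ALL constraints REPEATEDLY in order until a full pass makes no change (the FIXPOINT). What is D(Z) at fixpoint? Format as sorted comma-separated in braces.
pass 0 (initial): D(Z)={1,3,4,5,6,7}
pass 1: U {2,3,5,7}->{}; W {1,5,6}->{}; X {1,2,4,6}->{2,4,6}; Z {1,3,4,5,6,7}->{}
pass 2: X {2,4,6}->{}
pass 3: no change
Fixpoint after 3 passes: D(Z) = {}

Answer: {}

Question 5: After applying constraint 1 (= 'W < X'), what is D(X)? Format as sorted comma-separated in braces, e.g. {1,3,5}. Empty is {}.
Constraint 1 (W < X) on D(W)={1,5,6} D(X)={1,2,4,6}: W {1,5,6}->{1,5}; X {1,2,4,6}->{2,4,6}
So after constraint 1: D(X) = {2,4,6}

Answer: {2,4,6}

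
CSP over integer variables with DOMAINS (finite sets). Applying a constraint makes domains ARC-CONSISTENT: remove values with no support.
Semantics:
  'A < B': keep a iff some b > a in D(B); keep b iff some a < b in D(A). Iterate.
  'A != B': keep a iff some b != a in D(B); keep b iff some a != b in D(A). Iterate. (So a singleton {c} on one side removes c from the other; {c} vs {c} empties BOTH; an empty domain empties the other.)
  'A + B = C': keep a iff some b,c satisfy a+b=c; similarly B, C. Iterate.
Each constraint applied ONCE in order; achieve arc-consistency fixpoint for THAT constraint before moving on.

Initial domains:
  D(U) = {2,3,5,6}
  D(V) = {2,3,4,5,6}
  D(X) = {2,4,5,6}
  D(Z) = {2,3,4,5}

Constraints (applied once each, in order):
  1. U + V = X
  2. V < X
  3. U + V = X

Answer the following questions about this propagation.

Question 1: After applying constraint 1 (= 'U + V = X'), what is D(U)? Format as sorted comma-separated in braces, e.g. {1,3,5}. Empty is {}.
Constraint 1 (U + V = X) on D(U)={2,3,5,6} D(V)={2,3,4,5,6} D(X)={2,4,5,6}: U {2,3,5,6}->{2,3}; V {2,3,4,5,6}->{2,3,4}; X {2,4,5,6}->{4,5,6}
So after constraint 1: D(U) = {2,3}

Answer: {2,3}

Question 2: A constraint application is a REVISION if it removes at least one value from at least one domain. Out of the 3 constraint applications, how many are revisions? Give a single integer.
Answer: 1

Derivation:
Constraint 1 (U + V = X) on D(U)={2,3,5,6} D(V)={2,3,4,5,6} D(X)={2,4,5,6}: U {2,3,5,6}->{2,3}; V {2,3,4,5,6}->{2,3,4}; X {2,4,5,6}->{4,5,6} => REVISION
Constraint 2 (V < X) on D(V)={2,3,4} D(X)={4,5,6}: no change => not a revision
Constraint 3 (U + V = X) on D(U)={2,3} D(V)={2,3,4} D(X)={4,5,6}: no change => not a revision
Total revisions = 1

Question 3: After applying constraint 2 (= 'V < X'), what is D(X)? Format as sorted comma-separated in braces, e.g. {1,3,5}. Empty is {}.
Answer: {4,5,6}

Derivation:
Constraint 1 (U + V = X) on D(U)={2,3,5,6} D(V)={2,3,4,5,6} D(X)={2,4,5,6}: U {2,3,5,6}->{2,3}; V {2,3,4,5,6}->{2,3,4}; X {2,4,5,6}->{4,5,6}
Constraint 2 (V < X) on D(V)={2,3,4} D(X)={4,5,6}: no change
So after constraint 2: D(X) = {4,5,6}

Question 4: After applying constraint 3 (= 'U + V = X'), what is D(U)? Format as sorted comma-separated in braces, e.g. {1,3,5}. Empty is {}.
Answer: {2,3}

Derivation:
Constraint 1 (U + V = X) on D(U)={2,3,5,6} D(V)={2,3,4,5,6} D(X)={2,4,5,6}: U {2,3,5,6}->{2,3}; V {2,3,4,5,6}->{2,3,4}; X {2,4,5,6}->{4,5,6}
Constraint 2 (V < X) on D(V)={2,3,4} D(X)={4,5,6}: no change
Constraint 3 (U + V = X) on D(U)={2,3} D(V)={2,3,4} D(X)={4,5,6}: no change
So after constraint 3: D(U) = {2,3}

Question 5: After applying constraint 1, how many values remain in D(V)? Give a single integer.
Constraint 1 (U + V = X) on D(U)={2,3,5,6} D(V)={2,3,4,5,6} D(X)={2,4,5,6}: U {2,3,5,6}->{2,3}; V {2,3,4,5,6}->{2,3,4}; X {2,4,5,6}->{4,5,6}
So after constraint 1: D(V)={2,3,4}, size = 3

Answer: 3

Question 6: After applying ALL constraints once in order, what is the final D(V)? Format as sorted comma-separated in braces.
Answer: {2,3,4}

Derivation:
Constraint 1 (U + V = X) on D(U)={2,3,5,6} D(V)={2,3,4,5,6} D(X)={2,4,5,6}: U {2,3,5,6}->{2,3}; V {2,3,4,5,6}->{2,3,4}; X {2,4,5,6}->{4,5,6}
Constraint 2 (V < X) on D(V)={2,3,4} D(X)={4,5,6}: no change
Constraint 3 (U + V = X) on D(U)={2,3} D(V)={2,3,4} D(X)={4,5,6}: no change
So after all 3 constraints: D(V) = {2,3,4}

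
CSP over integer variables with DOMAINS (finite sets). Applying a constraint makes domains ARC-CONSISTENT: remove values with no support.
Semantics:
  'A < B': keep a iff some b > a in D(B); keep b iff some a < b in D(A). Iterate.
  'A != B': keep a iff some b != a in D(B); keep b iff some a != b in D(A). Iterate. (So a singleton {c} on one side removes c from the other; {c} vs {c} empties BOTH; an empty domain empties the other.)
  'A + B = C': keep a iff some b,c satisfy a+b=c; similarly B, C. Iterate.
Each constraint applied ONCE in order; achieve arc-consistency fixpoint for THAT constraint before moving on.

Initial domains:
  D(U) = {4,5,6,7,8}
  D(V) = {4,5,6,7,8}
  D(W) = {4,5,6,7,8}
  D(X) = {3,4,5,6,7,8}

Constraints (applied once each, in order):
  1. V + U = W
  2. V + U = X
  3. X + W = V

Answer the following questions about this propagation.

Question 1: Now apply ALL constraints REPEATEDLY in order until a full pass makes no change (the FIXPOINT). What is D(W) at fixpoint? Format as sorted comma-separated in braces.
Answer: {}

Derivation:
pass 0 (initial): D(W)={4,5,6,7,8}
pass 1: U {4,5,6,7,8}->{4}; V {4,5,6,7,8}->{}; W {4,5,6,7,8}->{}; X {3,4,5,6,7,8}->{}
pass 2: U {4}->{}
pass 3: no change
Fixpoint after 3 passes: D(W) = {}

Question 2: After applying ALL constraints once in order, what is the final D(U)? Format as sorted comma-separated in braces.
Answer: {4}

Derivation:
Constraint 1 (V + U = W) on D(V)={4,5,6,7,8} D(U)={4,5,6,7,8} D(W)={4,5,6,7,8}: V {4,5,6,7,8}->{4}; U {4,5,6,7,8}->{4}; W {4,5,6,7,8}->{8}
Constraint 2 (V + U = X) on D(V)={4} D(U)={4} D(X)={3,4,5,6,7,8}: X {3,4,5,6,7,8}->{8}
Constraint 3 (X + W = V) on D(X)={8} D(W)={8} D(V)={4}: X {8}->{}; W {8}->{}; V {4}->{}
So after all 3 constraints: D(U) = {4}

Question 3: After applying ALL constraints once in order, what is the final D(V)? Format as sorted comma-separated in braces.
Constraint 1 (V + U = W) on D(V)={4,5,6,7,8} D(U)={4,5,6,7,8} D(W)={4,5,6,7,8}: V {4,5,6,7,8}->{4}; U {4,5,6,7,8}->{4}; W {4,5,6,7,8}->{8}
Constraint 2 (V + U = X) on D(V)={4} D(U)={4} D(X)={3,4,5,6,7,8}: X {3,4,5,6,7,8}->{8}
Constraint 3 (X + W = V) on D(X)={8} D(W)={8} D(V)={4}: X {8}->{}; W {8}->{}; V {4}->{}
So after all 3 constraints: D(V) = {}

Answer: {}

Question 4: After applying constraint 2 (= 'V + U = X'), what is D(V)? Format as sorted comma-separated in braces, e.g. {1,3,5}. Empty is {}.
Constraint 1 (V + U = W) on D(V)={4,5,6,7,8} D(U)={4,5,6,7,8} D(W)={4,5,6,7,8}: V {4,5,6,7,8}->{4}; U {4,5,6,7,8}->{4}; W {4,5,6,7,8}->{8}
Constraint 2 (V + U = X) on D(V)={4} D(U)={4} D(X)={3,4,5,6,7,8}: X {3,4,5,6,7,8}->{8}
So after constraint 2: D(V) = {4}

Answer: {4}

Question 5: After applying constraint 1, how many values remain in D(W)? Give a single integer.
Answer: 1

Derivation:
Constraint 1 (V + U = W) on D(V)={4,5,6,7,8} D(U)={4,5,6,7,8} D(W)={4,5,6,7,8}: V {4,5,6,7,8}->{4}; U {4,5,6,7,8}->{4}; W {4,5,6,7,8}->{8}
So after constraint 1: D(W)={8}, size = 1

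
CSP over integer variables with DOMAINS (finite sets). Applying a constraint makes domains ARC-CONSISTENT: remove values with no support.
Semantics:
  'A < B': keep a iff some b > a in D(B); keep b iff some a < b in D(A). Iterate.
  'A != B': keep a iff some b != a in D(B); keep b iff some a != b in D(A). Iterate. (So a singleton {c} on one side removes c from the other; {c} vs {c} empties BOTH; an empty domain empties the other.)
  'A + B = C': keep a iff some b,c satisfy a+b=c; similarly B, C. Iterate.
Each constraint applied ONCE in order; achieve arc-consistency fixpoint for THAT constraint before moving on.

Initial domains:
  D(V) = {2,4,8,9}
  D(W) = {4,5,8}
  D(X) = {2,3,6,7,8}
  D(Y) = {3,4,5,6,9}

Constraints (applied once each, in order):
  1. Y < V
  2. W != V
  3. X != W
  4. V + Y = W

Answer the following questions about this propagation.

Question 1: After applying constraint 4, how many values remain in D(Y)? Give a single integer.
Constraint 1 (Y < V) on D(Y)={3,4,5,6,9} D(V)={2,4,8,9}: Y {3,4,5,6,9}->{3,4,5,6}; V {2,4,8,9}->{4,8,9}
Constraint 2 (W != V) on D(W)={4,5,8} D(V)={4,8,9}: no change
Constraint 3 (X != W) on D(X)={2,3,6,7,8} D(W)={4,5,8}: no change
Constraint 4 (V + Y = W) on D(V)={4,8,9} D(Y)={3,4,5,6} D(W)={4,5,8}: V {4,8,9}->{4}; Y {3,4,5,6}->{4}; W {4,5,8}->{8}
So after constraint 4: D(Y)={4}, size = 1

Answer: 1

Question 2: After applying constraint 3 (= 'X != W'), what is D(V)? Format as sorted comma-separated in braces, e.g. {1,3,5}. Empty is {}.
Constraint 1 (Y < V) on D(Y)={3,4,5,6,9} D(V)={2,4,8,9}: Y {3,4,5,6,9}->{3,4,5,6}; V {2,4,8,9}->{4,8,9}
Constraint 2 (W != V) on D(W)={4,5,8} D(V)={4,8,9}: no change
Constraint 3 (X != W) on D(X)={2,3,6,7,8} D(W)={4,5,8}: no change
So after constraint 3: D(V) = {4,8,9}

Answer: {4,8,9}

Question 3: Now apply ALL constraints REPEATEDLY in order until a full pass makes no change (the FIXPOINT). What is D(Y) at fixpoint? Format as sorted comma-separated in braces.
Answer: {}

Derivation:
pass 0 (initial): D(Y)={3,4,5,6,9}
pass 1: V {2,4,8,9}->{4}; W {4,5,8}->{8}; Y {3,4,5,6,9}->{4}
pass 2: V {4}->{}; W {8}->{}; X {2,3,6,7,8}->{}; Y {4}->{}
pass 3: no change
Fixpoint after 3 passes: D(Y) = {}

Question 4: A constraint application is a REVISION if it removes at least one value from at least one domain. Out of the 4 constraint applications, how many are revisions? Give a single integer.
Answer: 2

Derivation:
Constraint 1 (Y < V) on D(Y)={3,4,5,6,9} D(V)={2,4,8,9}: Y {3,4,5,6,9}->{3,4,5,6}; V {2,4,8,9}->{4,8,9} => REVISION
Constraint 2 (W != V) on D(W)={4,5,8} D(V)={4,8,9}: no change => not a revision
Constraint 3 (X != W) on D(X)={2,3,6,7,8} D(W)={4,5,8}: no change => not a revision
Constraint 4 (V + Y = W) on D(V)={4,8,9} D(Y)={3,4,5,6} D(W)={4,5,8}: V {4,8,9}->{4}; Y {3,4,5,6}->{4}; W {4,5,8}->{8} => REVISION
Total revisions = 2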